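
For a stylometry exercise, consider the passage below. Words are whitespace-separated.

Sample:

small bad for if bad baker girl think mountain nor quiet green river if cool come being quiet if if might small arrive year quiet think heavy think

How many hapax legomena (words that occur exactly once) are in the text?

14

Frequencies: if:4, think:3, quiet:3, small:2, bad:2, for:1, baker:1, girl:1, mountain:1, nor:1, green:1, river:1, cool:1, come:1, being:1, might:1, arrive:1, year:1, heavy:1
Hapax (freq=1): arrive, baker, being, come, cool, for, girl, green, heavy, might, mountain, nor, river, year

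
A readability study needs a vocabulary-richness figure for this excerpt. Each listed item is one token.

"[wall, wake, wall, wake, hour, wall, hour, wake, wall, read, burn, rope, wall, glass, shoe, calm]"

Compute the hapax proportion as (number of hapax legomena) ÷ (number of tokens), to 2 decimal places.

Frequencies: wall:5, wake:3, hour:2, read:1, burn:1, rope:1, glass:1, shoe:1, calm:1
Hapax count = 6; token count = 16.
Ratio = 6 / 16 = 0.38

0.38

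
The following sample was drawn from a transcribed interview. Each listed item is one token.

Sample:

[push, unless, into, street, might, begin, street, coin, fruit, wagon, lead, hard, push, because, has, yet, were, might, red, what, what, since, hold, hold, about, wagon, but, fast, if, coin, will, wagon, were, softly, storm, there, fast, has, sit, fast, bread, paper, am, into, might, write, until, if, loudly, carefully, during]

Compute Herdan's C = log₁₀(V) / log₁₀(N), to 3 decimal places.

N = 51, V = 36.
log₁₀(V) = 1.556303, log₁₀(N) = 1.707570
C = 1.556303 / 1.707570 = 0.911

0.911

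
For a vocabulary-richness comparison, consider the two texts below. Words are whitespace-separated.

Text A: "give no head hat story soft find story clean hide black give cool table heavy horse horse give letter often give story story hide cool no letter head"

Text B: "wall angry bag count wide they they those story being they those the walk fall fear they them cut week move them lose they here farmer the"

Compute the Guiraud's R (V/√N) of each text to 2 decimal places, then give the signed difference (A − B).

-0.83

A: V=16, N=28, R=3.02
B: V=20, N=27, R=3.85
Difference = 3.02 − 3.85 = -0.83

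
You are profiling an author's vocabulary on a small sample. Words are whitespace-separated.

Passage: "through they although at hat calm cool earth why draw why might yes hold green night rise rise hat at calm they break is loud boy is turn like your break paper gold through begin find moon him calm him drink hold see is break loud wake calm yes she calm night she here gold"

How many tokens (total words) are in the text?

55

Tokens: through, they, although, at, hat, calm, cool, earth, why, draw, why, might, yes, hold, green, night, rise, rise, hat, at, calm, they, break, is, loud, boy, is, turn, like, your, break, paper, gold, through, begin, find, moon, him, calm, him, drink, hold, see, is, break, loud, wake, calm, yes, she, calm, night, she, here, gold
N = 55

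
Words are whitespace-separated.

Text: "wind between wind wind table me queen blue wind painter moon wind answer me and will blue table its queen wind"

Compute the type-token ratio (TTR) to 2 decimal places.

0.57

N = 21 tokens, V = 12 types.
TTR = V / N = 12 / 21 = 0.57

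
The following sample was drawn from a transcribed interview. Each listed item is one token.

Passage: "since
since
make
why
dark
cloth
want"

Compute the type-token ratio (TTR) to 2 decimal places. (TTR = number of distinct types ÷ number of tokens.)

N = 7 tokens, V = 6 types.
TTR = V / N = 6 / 7 = 0.86

0.86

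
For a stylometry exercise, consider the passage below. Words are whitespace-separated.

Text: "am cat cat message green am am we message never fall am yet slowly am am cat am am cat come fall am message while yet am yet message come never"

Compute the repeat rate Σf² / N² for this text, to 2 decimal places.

0.16

Frequencies: am:10, cat:4, message:4, yet:3, never:2, fall:2, come:2, green:1, we:1, slowly:1, while:1
Σf² = 157; N² = 961
Repeat rate = 157 / 961 = 0.16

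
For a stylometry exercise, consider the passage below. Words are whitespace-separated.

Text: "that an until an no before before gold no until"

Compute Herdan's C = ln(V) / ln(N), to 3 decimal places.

0.778

N = 10, V = 6.
ln(V) = 1.791759, ln(N) = 2.302585
C = 1.791759 / 2.302585 = 0.778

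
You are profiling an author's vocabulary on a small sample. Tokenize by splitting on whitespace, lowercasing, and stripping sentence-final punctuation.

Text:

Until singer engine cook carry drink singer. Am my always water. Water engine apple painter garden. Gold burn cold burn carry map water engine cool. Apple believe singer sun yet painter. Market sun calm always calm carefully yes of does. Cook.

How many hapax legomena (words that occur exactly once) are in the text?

16

Frequencies: singer:3, engine:3, water:3, cook:2, carry:2, always:2, apple:2, painter:2, burn:2, sun:2, calm:2, until:1, drink:1, am:1, my:1, garden:1, gold:1, cold:1, map:1, cool:1, … (7 more, each freq 1)
Hapax (freq=1): am, believe, carefully, cold, cool, does, drink, garden, gold, map, market, my, of, until, yes, yet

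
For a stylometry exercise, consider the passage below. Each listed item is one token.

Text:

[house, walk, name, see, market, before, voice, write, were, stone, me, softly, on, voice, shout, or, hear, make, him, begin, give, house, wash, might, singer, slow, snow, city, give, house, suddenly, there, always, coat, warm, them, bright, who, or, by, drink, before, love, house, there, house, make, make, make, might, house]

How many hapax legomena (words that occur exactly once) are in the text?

Frequencies: house:6, make:4, before:2, voice:2, or:2, give:2, might:2, there:2, walk:1, name:1, see:1, market:1, write:1, were:1, stone:1, me:1, softly:1, on:1, shout:1, hear:1, … (17 more, each freq 1)
Hapax (freq=1): always, begin, bright, by, city, coat, drink, hear, him, love, market, me, name, on, see, shout, singer, slow, snow, softly, stone, suddenly, them, walk, warm, wash, were, who, write

29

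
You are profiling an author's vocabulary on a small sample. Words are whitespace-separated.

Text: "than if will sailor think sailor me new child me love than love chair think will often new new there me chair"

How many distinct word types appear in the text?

Distinct types: {chair, child, if, love, me, new, often, sailor, than, there, think, will}
V = 12

12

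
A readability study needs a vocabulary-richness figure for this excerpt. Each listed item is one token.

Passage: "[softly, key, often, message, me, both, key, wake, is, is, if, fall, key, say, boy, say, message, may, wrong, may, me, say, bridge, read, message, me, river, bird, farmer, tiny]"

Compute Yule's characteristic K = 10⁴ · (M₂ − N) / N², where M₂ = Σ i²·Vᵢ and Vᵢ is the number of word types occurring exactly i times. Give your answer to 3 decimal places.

311.111

Frequencies: key:3, message:3, me:3, say:3, is:2, may:2, softly:1, often:1, both:1, wake:1, if:1, fall:1, boy:1, wrong:1, bridge:1, read:1, river:1, bird:1, farmer:1, tiny:1
N = 30. Frequency spectrum: V_1=14, V_2=2, V_3=4
M₂ = 1²·14 + 2²·2 + 3²·4 = 58
K = 10000 × (58 − 30) / 30² = 311.111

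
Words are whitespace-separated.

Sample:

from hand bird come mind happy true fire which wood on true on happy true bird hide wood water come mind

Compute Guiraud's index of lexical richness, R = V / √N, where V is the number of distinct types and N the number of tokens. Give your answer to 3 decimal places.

2.837

N = 21, V = 13.
√N = 4.582576
R = 13 / 4.582576 = 2.837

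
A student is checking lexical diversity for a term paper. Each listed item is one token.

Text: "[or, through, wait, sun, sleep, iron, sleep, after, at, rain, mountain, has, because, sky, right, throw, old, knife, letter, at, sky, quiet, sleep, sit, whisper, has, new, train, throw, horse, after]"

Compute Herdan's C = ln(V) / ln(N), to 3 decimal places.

N = 31, V = 24.
ln(V) = 3.178054, ln(N) = 3.433987
C = 3.178054 / 3.433987 = 0.925

0.925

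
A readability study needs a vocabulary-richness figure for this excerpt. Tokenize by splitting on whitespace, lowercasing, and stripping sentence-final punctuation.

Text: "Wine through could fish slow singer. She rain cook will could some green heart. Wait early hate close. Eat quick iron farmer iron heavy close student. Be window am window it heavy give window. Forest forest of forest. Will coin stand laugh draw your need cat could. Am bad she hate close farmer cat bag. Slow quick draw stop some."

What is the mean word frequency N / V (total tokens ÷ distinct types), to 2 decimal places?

N = 60 tokens, V = 40 types.
Mean frequency = N / V = 60 / 40 = 1.50

1.50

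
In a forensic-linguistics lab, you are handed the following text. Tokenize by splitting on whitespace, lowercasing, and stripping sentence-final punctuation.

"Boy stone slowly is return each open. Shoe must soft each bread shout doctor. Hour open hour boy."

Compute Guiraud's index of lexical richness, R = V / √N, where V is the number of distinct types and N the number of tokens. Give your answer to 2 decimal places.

N = 18, V = 14.
√N = 4.242641
R = 14 / 4.242641 = 3.30

3.30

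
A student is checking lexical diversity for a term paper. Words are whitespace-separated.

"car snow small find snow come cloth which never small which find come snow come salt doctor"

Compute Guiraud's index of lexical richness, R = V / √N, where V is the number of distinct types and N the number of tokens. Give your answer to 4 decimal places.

2.4254

N = 17, V = 10.
√N = 4.123106
R = 10 / 4.123106 = 2.4254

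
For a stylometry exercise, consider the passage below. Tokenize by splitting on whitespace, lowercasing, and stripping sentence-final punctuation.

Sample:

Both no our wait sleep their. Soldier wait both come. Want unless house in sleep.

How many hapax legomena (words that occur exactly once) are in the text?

Frequencies: both:2, wait:2, sleep:2, no:1, our:1, their:1, soldier:1, come:1, want:1, unless:1, house:1, in:1
Hapax (freq=1): come, house, in, no, our, soldier, their, unless, want

9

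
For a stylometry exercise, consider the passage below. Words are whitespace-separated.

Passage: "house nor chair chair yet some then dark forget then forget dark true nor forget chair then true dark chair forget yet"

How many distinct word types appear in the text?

Distinct types: {chair, dark, forget, house, nor, some, then, true, yet}
V = 9

9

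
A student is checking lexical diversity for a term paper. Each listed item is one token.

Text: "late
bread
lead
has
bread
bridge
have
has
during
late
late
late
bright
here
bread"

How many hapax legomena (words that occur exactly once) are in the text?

Frequencies: late:4, bread:3, has:2, lead:1, bridge:1, have:1, during:1, bright:1, here:1
Hapax (freq=1): bridge, bright, during, have, here, lead

6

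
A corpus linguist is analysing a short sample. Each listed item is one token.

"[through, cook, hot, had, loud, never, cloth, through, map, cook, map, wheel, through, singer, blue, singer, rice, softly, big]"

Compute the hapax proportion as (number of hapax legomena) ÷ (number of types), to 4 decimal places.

Frequencies: through:3, cook:2, map:2, singer:2, hot:1, had:1, loud:1, never:1, cloth:1, wheel:1, blue:1, rice:1, softly:1, big:1
Hapax count = 10; type count = 14.
Ratio = 10 / 14 = 0.7143

0.7143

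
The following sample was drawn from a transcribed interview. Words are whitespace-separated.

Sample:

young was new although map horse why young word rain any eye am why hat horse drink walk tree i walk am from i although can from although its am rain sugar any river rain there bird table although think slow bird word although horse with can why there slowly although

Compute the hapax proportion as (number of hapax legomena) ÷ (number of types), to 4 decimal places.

0.5172

Frequencies: although:6, horse:3, why:3, rain:3, am:3, young:2, word:2, any:2, walk:2, i:2, from:2, can:2, there:2, bird:2, was:1, new:1, map:1, eye:1, hat:1, drink:1, … (9 more, each freq 1)
Hapax count = 15; type count = 29.
Ratio = 15 / 29 = 0.5172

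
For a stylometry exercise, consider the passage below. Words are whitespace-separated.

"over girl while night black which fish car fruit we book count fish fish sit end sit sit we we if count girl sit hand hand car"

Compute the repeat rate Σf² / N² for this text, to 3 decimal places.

0.081

Frequencies: sit:4, fish:3, we:3, girl:2, car:2, count:2, hand:2, over:1, while:1, night:1, black:1, which:1, fruit:1, book:1, end:1, if:1
Σf² = 59; N² = 729
Repeat rate = 59 / 729 = 0.081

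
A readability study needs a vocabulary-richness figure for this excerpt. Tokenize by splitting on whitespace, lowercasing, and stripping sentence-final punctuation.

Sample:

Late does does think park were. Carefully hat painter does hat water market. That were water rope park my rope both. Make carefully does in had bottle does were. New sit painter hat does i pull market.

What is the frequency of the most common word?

Frequencies: does:6, were:3, hat:3, park:2, carefully:2, painter:2, water:2, market:2, rope:2, late:1, think:1, that:1, my:1, both:1, make:1, in:1, had:1, bottle:1, new:1, sit:1, … (2 more, each freq 1)
Most common: 'does' with frequency 6.

6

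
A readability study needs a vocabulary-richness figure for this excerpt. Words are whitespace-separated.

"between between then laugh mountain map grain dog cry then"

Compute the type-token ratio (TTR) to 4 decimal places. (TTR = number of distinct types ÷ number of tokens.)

0.8000

N = 10 tokens, V = 8 types.
TTR = V / N = 8 / 10 = 0.8000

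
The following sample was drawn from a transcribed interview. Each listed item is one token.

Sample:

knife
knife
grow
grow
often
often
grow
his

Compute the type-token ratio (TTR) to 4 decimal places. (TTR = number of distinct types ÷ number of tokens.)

0.5000

N = 8 tokens, V = 4 types.
TTR = V / N = 4 / 8 = 0.5000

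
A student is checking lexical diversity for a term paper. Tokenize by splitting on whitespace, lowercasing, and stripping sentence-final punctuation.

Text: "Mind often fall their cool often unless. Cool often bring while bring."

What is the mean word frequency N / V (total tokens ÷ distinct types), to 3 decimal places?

N = 12 tokens, V = 8 types.
Mean frequency = N / V = 12 / 8 = 1.500

1.500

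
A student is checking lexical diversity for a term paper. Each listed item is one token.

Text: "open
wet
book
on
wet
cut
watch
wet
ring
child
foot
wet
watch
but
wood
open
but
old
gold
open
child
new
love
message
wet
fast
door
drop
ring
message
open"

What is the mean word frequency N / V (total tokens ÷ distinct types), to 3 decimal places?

N = 31 tokens, V = 19 types.
Mean frequency = N / V = 31 / 19 = 1.632

1.632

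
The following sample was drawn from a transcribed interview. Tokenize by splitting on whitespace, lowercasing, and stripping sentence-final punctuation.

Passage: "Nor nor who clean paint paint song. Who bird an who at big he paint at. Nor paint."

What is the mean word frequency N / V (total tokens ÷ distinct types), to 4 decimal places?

1.8000

N = 18 tokens, V = 10 types.
Mean frequency = N / V = 18 / 10 = 1.8000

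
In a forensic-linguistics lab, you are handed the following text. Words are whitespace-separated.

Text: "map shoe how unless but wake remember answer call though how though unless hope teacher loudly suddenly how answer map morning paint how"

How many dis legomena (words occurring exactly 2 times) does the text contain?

Frequencies: how:4, map:2, unless:2, answer:2, though:2, shoe:1, but:1, wake:1, remember:1, call:1, hope:1, teacher:1, loudly:1, suddenly:1, morning:1, paint:1
Words with frequency 2: answer, map, though, unless

4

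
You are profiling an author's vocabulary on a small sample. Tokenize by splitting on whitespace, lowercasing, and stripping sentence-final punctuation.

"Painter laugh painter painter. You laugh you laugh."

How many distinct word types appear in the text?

3

Distinct types: {laugh, painter, you}
V = 3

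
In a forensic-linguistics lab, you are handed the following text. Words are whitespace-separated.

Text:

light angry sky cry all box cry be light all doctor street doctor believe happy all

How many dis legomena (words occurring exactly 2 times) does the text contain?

Frequencies: all:3, light:2, cry:2, doctor:2, angry:1, sky:1, box:1, be:1, street:1, believe:1, happy:1
Words with frequency 2: cry, doctor, light

3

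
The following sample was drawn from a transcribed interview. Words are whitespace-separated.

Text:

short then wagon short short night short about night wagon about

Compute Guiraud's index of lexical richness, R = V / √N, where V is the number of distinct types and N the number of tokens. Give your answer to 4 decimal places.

N = 11, V = 5.
√N = 3.316625
R = 5 / 3.316625 = 1.5076

1.5076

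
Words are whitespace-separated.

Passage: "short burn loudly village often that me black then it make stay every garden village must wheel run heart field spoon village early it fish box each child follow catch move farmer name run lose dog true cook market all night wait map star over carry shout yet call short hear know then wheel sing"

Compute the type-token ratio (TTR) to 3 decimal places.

0.873

N = 55 tokens, V = 48 types.
TTR = V / N = 48 / 55 = 0.873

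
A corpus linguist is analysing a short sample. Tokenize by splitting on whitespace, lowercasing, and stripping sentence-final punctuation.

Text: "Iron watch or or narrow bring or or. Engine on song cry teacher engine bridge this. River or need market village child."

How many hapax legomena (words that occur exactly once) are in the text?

Frequencies: or:5, engine:2, iron:1, watch:1, narrow:1, bring:1, on:1, song:1, cry:1, teacher:1, bridge:1, this:1, river:1, need:1, market:1, village:1, child:1
Hapax (freq=1): bridge, bring, child, cry, iron, market, narrow, need, on, river, song, teacher, this, village, watch

15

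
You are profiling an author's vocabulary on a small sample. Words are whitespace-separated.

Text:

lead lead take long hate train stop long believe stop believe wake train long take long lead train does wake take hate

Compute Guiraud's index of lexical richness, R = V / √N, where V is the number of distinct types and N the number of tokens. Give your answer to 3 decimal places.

N = 22, V = 9.
√N = 4.690416
R = 9 / 4.690416 = 1.919

1.919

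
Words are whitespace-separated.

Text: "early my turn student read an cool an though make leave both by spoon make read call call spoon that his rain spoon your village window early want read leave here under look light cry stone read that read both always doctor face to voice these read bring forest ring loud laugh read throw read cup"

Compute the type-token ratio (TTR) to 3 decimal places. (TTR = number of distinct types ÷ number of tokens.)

N = 56 tokens, V = 40 types.
TTR = V / N = 40 / 56 = 0.714

0.714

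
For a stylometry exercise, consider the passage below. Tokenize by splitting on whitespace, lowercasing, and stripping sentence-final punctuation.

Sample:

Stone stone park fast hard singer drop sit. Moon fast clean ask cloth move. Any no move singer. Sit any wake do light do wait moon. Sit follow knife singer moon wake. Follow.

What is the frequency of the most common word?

Frequencies: singer:3, sit:3, moon:3, stone:2, fast:2, move:2, any:2, wake:2, do:2, follow:2, park:1, hard:1, drop:1, clean:1, ask:1, cloth:1, no:1, light:1, wait:1, knife:1
Most common: 'singer' with frequency 3.

3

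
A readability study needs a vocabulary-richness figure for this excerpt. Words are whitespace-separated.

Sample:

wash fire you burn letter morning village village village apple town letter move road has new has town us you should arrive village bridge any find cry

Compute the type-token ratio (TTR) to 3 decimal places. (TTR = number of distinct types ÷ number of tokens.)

0.741

N = 27 tokens, V = 20 types.
TTR = V / N = 20 / 27 = 0.741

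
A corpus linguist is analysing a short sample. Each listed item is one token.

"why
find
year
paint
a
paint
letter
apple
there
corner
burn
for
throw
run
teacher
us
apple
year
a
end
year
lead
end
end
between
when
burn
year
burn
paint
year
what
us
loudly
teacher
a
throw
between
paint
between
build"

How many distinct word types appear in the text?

22

Distinct types: {a, apple, between, build, burn, corner, end, find, for, lead, letter, loudly, paint, run, teacher, there, throw, us, what, when, why, year}
V = 22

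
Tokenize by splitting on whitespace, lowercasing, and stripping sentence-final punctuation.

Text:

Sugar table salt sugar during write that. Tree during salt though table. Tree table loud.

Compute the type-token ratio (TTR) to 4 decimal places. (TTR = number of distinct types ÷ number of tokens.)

0.6000

N = 15 tokens, V = 9 types.
TTR = V / N = 9 / 15 = 0.6000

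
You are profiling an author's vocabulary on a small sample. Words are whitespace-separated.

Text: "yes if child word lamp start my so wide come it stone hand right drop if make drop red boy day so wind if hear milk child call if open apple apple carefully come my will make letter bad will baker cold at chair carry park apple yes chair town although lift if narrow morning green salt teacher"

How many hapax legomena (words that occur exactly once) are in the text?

32

Frequencies: if:5, apple:3, yes:2, child:2, my:2, so:2, come:2, drop:2, make:2, will:2, chair:2, word:1, lamp:1, start:1, wide:1, it:1, stone:1, hand:1, right:1, red:1, … (23 more, each freq 1)
Hapax (freq=1): although, at, bad, baker, boy, call, carefully, carry, cold, day, green, hand, hear, it, lamp, letter, lift, milk, morning, narrow, open, park, red, right, salt, start, stone, teacher, town, wide, wind, word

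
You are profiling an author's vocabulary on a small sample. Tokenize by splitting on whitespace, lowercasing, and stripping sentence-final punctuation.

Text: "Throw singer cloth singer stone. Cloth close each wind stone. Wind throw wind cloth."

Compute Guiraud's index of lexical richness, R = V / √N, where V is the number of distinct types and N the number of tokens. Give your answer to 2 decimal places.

N = 14, V = 7.
√N = 3.741657
R = 7 / 3.741657 = 1.87

1.87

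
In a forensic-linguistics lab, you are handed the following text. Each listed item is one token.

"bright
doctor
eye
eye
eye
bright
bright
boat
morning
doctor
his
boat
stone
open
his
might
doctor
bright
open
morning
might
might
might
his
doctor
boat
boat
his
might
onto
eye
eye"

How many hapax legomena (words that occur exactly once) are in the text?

2

Frequencies: eye:5, might:5, bright:4, doctor:4, boat:4, his:4, morning:2, open:2, stone:1, onto:1
Hapax (freq=1): onto, stone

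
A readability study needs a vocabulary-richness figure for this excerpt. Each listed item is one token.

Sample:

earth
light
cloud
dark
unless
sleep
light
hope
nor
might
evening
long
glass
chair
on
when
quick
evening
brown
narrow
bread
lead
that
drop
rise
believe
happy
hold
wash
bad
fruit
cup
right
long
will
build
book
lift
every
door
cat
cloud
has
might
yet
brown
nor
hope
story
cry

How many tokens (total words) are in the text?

50

Tokens: earth, light, cloud, dark, unless, sleep, light, hope, nor, might, evening, long, glass, chair, on, when, quick, evening, brown, narrow, bread, lead, that, drop, rise, believe, happy, hold, wash, bad, fruit, cup, right, long, will, build, book, lift, every, door, cat, cloud, has, might, yet, brown, nor, hope, story, cry
N = 50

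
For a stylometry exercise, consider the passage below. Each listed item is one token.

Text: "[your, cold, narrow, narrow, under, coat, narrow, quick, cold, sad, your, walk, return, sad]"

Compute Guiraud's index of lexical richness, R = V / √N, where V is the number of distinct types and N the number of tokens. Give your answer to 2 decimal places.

2.41

N = 14, V = 9.
√N = 3.741657
R = 9 / 3.741657 = 2.41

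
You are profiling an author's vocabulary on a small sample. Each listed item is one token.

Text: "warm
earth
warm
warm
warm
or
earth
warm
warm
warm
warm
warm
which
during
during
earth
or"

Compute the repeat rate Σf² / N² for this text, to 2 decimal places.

Frequencies: warm:9, earth:3, or:2, during:2, which:1
Σf² = 99; N² = 289
Repeat rate = 99 / 289 = 0.34

0.34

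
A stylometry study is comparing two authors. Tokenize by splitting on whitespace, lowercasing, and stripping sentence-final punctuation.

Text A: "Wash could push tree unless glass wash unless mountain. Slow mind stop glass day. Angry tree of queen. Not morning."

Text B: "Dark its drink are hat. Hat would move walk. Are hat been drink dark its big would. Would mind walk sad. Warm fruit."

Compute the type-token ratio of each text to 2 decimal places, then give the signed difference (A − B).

TTR(A) = 16/20 = 0.80
TTR(B) = 14/23 = 0.61
Difference = 0.80 − 0.61 = 0.19

0.19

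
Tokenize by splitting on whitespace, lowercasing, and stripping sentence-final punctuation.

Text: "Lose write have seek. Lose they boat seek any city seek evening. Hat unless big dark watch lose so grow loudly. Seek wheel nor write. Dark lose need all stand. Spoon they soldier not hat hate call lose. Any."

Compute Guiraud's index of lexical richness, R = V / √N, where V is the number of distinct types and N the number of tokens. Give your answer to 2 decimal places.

N = 39, V = 27.
√N = 6.244998
R = 27 / 6.244998 = 4.32

4.32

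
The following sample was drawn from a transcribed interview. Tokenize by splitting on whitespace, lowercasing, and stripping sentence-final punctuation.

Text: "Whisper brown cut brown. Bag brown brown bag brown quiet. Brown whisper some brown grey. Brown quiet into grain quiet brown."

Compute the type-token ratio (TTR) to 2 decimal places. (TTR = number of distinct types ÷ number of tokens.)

0.43

N = 21 tokens, V = 9 types.
TTR = V / N = 9 / 21 = 0.43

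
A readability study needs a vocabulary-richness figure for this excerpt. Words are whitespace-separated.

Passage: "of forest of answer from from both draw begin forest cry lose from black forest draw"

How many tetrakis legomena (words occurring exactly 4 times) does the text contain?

0

Frequencies: forest:3, from:3, of:2, draw:2, answer:1, both:1, begin:1, cry:1, lose:1, black:1
Words with frequency 4: (none)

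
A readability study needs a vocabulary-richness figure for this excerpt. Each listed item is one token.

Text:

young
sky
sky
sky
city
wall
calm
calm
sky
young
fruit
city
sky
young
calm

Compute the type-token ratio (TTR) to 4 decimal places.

0.4000

N = 15 tokens, V = 6 types.
TTR = V / N = 6 / 15 = 0.4000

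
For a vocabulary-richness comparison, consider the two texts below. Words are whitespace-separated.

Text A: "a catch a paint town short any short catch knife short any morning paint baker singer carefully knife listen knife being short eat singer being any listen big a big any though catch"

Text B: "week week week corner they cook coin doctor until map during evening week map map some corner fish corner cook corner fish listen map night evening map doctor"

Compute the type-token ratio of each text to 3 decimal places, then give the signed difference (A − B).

-0.015

TTR(A) = 16/33 = 0.485
TTR(B) = 14/28 = 0.500
Difference = 0.485 − 0.500 = -0.015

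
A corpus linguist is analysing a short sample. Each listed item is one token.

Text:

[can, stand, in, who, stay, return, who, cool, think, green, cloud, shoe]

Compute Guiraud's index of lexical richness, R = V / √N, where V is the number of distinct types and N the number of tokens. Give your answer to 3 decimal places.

3.175

N = 12, V = 11.
√N = 3.464102
R = 11 / 3.464102 = 3.175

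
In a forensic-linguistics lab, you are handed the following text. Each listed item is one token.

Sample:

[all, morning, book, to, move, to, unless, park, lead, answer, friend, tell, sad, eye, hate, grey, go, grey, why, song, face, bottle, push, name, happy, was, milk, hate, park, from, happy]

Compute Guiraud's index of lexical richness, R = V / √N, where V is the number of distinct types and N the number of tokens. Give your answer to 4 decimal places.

4.6697

N = 31, V = 26.
√N = 5.567764
R = 26 / 5.567764 = 4.6697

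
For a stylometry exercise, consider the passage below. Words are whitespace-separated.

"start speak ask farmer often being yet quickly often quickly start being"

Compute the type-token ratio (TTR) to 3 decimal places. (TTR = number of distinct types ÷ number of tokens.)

0.667

N = 12 tokens, V = 8 types.
TTR = V / N = 8 / 12 = 0.667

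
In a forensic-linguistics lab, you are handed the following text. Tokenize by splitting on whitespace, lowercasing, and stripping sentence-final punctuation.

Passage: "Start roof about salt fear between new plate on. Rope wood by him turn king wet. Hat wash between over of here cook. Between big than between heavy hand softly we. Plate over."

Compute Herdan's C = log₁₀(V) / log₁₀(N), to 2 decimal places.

0.95

N = 33, V = 28.
log₁₀(V) = 1.447158, log₁₀(N) = 1.518514
C = 1.447158 / 1.518514 = 0.95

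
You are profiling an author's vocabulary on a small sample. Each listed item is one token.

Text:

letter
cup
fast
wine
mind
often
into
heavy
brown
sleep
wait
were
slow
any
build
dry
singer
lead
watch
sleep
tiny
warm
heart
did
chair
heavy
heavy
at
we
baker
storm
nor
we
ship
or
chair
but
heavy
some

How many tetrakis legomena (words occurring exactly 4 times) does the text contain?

1

Frequencies: heavy:4, sleep:2, chair:2, we:2, letter:1, cup:1, fast:1, wine:1, mind:1, often:1, into:1, brown:1, wait:1, were:1, slow:1, any:1, build:1, dry:1, singer:1, lead:1, … (13 more, each freq 1)
Words with frequency 4: heavy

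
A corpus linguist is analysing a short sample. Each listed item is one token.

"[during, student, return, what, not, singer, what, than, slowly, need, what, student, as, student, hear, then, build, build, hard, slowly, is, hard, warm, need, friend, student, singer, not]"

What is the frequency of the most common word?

Frequencies: student:4, what:3, not:2, singer:2, slowly:2, need:2, build:2, hard:2, during:1, return:1, than:1, as:1, hear:1, then:1, is:1, warm:1, friend:1
Most common: 'student' with frequency 4.

4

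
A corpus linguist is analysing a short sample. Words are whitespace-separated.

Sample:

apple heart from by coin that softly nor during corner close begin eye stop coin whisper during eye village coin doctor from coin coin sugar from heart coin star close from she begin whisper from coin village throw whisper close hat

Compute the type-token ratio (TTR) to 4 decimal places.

N = 41 tokens, V = 22 types.
TTR = V / N = 22 / 41 = 0.5366

0.5366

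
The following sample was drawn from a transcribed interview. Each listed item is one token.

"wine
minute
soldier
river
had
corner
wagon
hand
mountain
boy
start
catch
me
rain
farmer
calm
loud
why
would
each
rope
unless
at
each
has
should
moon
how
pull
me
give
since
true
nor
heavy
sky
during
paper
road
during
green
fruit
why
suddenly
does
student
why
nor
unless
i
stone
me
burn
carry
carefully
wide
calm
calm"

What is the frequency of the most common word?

3

Frequencies: me:3, calm:3, why:3, each:2, unless:2, nor:2, during:2, wine:1, minute:1, soldier:1, river:1, had:1, corner:1, wagon:1, hand:1, mountain:1, boy:1, start:1, catch:1, rain:1, … (28 more, each freq 1)
Most common: 'me' with frequency 3.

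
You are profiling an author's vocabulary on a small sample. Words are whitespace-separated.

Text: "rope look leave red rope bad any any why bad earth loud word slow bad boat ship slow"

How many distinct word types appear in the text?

13

Distinct types: {any, bad, boat, earth, leave, look, loud, red, rope, ship, slow, why, word}
V = 13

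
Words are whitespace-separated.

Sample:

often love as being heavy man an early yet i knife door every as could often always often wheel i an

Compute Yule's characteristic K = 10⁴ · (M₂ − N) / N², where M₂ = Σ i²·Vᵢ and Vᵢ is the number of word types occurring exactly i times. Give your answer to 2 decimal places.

Frequencies: often:3, as:2, an:2, i:2, love:1, being:1, heavy:1, man:1, early:1, yet:1, knife:1, door:1, every:1, could:1, always:1, wheel:1
N = 21. Frequency spectrum: V_1=12, V_2=3, V_3=1
M₂ = 1²·12 + 2²·3 + 3²·1 = 33
K = 10000 × (33 − 21) / 21² = 272.11

272.11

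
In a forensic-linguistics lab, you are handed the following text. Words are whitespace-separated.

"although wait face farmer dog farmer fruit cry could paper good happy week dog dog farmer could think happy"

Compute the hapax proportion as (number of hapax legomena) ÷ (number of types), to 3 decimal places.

Frequencies: farmer:3, dog:3, could:2, happy:2, although:1, wait:1, face:1, fruit:1, cry:1, paper:1, good:1, week:1, think:1
Hapax count = 9; type count = 13.
Ratio = 9 / 13 = 0.692

0.692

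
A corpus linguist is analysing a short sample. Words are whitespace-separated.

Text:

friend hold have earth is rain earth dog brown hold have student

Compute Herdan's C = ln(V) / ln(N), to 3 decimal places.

N = 12, V = 9.
ln(V) = 2.197225, ln(N) = 2.484907
C = 2.197225 / 2.484907 = 0.884

0.884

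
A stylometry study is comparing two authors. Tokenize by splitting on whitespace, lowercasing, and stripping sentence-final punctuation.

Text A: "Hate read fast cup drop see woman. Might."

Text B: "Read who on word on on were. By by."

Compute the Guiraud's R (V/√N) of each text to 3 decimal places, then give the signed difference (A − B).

0.828

A: V=8, N=8, R=2.828
B: V=6, N=9, R=2.000
Difference = 2.828 − 2.000 = 0.828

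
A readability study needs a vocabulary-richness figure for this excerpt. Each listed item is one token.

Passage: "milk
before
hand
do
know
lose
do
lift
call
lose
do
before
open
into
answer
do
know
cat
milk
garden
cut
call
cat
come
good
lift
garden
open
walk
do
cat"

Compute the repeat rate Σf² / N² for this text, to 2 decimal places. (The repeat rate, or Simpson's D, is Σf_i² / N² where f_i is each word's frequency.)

0.08

Frequencies: do:5, cat:3, milk:2, before:2, know:2, lose:2, lift:2, call:2, open:2, garden:2, hand:1, into:1, answer:1, cut:1, come:1, good:1, walk:1
Σf² = 73; N² = 961
Repeat rate = 73 / 961 = 0.08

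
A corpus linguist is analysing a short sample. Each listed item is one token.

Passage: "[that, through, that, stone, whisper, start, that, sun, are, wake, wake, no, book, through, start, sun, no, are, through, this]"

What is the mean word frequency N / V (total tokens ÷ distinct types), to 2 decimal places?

N = 20 tokens, V = 11 types.
Mean frequency = N / V = 20 / 11 = 1.82

1.82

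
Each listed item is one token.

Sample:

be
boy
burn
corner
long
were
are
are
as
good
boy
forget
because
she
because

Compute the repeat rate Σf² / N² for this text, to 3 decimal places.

0.093

Frequencies: boy:2, are:2, because:2, be:1, burn:1, corner:1, long:1, were:1, as:1, good:1, forget:1, she:1
Σf² = 21; N² = 225
Repeat rate = 21 / 225 = 0.093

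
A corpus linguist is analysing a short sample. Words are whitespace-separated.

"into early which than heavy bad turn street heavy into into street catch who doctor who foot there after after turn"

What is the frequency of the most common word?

Frequencies: into:3, heavy:2, turn:2, street:2, who:2, after:2, early:1, which:1, than:1, bad:1, catch:1, doctor:1, foot:1, there:1
Most common: 'into' with frequency 3.

3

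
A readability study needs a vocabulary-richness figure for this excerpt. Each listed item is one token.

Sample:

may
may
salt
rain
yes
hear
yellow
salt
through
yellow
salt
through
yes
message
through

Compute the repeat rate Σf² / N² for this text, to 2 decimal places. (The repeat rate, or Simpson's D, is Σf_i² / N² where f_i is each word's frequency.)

Frequencies: salt:3, through:3, may:2, yes:2, yellow:2, rain:1, hear:1, message:1
Σf² = 33; N² = 225
Repeat rate = 33 / 225 = 0.15

0.15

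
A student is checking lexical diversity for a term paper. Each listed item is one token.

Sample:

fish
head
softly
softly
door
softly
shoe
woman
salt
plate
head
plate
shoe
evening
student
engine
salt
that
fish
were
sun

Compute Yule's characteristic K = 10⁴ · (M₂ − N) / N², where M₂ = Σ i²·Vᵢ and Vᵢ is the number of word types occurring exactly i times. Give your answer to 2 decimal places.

362.81

Frequencies: softly:3, fish:2, head:2, shoe:2, salt:2, plate:2, door:1, woman:1, evening:1, student:1, engine:1, that:1, were:1, sun:1
N = 21. Frequency spectrum: V_1=8, V_2=5, V_3=1
M₂ = 1²·8 + 2²·5 + 3²·1 = 37
K = 10000 × (37 − 21) / 21² = 362.81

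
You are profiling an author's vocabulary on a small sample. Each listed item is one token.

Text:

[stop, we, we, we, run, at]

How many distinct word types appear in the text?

4

Distinct types: {at, run, stop, we}
V = 4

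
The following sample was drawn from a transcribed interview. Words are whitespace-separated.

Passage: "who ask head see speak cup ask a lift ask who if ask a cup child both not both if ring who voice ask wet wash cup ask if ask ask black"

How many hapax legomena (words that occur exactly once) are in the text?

Frequencies: ask:8, who:3, cup:3, if:3, a:2, both:2, head:1, see:1, speak:1, lift:1, child:1, not:1, ring:1, voice:1, wet:1, wash:1, black:1
Hapax (freq=1): black, child, head, lift, not, ring, see, speak, voice, wash, wet

11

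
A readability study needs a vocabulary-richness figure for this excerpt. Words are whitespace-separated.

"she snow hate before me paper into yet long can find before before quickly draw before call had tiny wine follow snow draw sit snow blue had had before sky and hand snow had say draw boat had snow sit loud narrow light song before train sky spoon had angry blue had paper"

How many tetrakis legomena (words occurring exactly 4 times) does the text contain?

0

Frequencies: had:7, before:6, snow:5, draw:3, paper:2, sit:2, blue:2, sky:2, she:1, hate:1, me:1, into:1, yet:1, long:1, can:1, find:1, quickly:1, call:1, tiny:1, wine:1, … (12 more, each freq 1)
Words with frequency 4: (none)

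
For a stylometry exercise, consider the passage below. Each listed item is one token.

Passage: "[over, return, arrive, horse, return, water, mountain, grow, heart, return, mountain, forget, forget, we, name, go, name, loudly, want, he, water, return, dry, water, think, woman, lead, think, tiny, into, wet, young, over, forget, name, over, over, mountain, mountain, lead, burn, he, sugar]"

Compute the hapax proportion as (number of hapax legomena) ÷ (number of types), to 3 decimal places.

0.640

Frequencies: over:4, return:4, mountain:4, water:3, forget:3, name:3, he:2, think:2, lead:2, arrive:1, horse:1, grow:1, heart:1, we:1, go:1, loudly:1, want:1, dry:1, woman:1, tiny:1, … (5 more, each freq 1)
Hapax count = 16; type count = 25.
Ratio = 16 / 25 = 0.640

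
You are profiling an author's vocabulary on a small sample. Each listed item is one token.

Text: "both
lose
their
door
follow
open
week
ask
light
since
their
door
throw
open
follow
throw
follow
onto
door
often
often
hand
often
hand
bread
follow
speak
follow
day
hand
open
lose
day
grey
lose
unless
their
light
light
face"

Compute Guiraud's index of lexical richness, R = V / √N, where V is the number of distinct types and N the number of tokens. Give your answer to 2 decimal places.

N = 40, V = 20.
√N = 6.324555
R = 20 / 6.324555 = 3.16

3.16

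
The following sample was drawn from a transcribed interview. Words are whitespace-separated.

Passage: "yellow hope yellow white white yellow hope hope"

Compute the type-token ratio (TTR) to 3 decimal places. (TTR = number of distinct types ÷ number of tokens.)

N = 8 tokens, V = 3 types.
TTR = V / N = 3 / 8 = 0.375

0.375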